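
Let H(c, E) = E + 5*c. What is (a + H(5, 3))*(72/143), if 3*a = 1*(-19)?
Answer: 120/11 ≈ 10.909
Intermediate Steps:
a = -19/3 (a = (1*(-19))/3 = (1/3)*(-19) = -19/3 ≈ -6.3333)
(a + H(5, 3))*(72/143) = (-19/3 + (3 + 5*5))*(72/143) = (-19/3 + (3 + 25))*(72*(1/143)) = (-19/3 + 28)*(72/143) = (65/3)*(72/143) = 120/11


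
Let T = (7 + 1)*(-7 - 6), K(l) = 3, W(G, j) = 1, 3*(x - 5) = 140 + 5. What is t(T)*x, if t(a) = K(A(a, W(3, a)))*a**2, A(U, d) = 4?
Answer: 1730560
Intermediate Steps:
x = 160/3 (x = 5 + (140 + 5)/3 = 5 + (1/3)*145 = 5 + 145/3 = 160/3 ≈ 53.333)
T = -104 (T = 8*(-13) = -104)
t(a) = 3*a**2
t(T)*x = (3*(-104)**2)*(160/3) = (3*10816)*(160/3) = 32448*(160/3) = 1730560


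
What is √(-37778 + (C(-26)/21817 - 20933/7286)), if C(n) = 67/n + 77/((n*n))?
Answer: I*√161334442395935599422711/2066462606 ≈ 194.37*I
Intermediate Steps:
C(n) = 67/n + 77/n² (C(n) = 67/n + 77/(n²) = 67/n + 77/n²)
√(-37778 + (C(-26)/21817 - 20933/7286)) = √(-37778 + (((77 + 67*(-26))/(-26)²)/21817 - 20933/7286)) = √(-37778 + (((77 - 1742)/676)*(1/21817) - 20933*1/7286)) = √(-37778 + (((1/676)*(-1665))*(1/21817) - 20933/7286)) = √(-37778 + (-1665/676*1/21817 - 20933/7286)) = √(-37778 + (-1665/14748292 - 20933/7286)) = √(-37778 - 154369063813/53728027756) = √(-2029891801629981/53728027756) = I*√161334442395935599422711/2066462606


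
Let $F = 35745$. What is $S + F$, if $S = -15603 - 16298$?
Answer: $3844$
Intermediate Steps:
$S = -31901$
$S + F = -31901 + 35745 = 3844$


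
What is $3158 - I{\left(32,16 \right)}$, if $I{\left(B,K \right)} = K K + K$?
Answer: $2886$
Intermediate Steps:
$I{\left(B,K \right)} = K + K^{2}$ ($I{\left(B,K \right)} = K^{2} + K = K + K^{2}$)
$3158 - I{\left(32,16 \right)} = 3158 - 16 \left(1 + 16\right) = 3158 - 16 \cdot 17 = 3158 - 272 = 2886$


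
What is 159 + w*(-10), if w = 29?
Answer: -131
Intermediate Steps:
159 + w*(-10) = 159 + 29*(-10) = 159 - 290 = -131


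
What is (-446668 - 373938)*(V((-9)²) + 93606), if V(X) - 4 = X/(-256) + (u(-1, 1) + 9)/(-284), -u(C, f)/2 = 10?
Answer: -698110167774839/9088 ≈ -7.6817e+10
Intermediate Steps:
u(C, f) = -20 (u(C, f) = -2*10 = -20)
V(X) = 1147/284 - X/256 (V(X) = 4 + (X/(-256) + (-20 + 9)/(-284)) = 4 + (X*(-1/256) - 11*(-1/284)) = 4 + (-X/256 + 11/284) = 4 + (11/284 - X/256) = 1147/284 - X/256)
(-446668 - 373938)*(V((-9)²) + 93606) = (-446668 - 373938)*((1147/284 - 1/256*(-9)²) + 93606) = -820606*((1147/284 - 1/256*81) + 93606) = -820606*((1147/284 - 81/256) + 93606) = -820606*(67657/18176 + 93606) = -820606*1701450313/18176 = -698110167774839/9088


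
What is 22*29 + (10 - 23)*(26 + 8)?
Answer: 196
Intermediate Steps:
22*29 + (10 - 23)*(26 + 8) = 638 - 13*34 = 638 - 442 = 196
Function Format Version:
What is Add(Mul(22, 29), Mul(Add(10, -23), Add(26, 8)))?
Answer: 196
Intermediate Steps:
Add(Mul(22, 29), Mul(Add(10, -23), Add(26, 8))) = Add(638, Mul(-13, 34)) = Add(638, -442) = 196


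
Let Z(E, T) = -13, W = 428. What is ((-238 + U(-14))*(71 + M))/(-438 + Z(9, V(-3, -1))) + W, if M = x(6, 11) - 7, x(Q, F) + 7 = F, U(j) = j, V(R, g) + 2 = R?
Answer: 210164/451 ≈ 466.00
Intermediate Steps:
V(R, g) = -2 + R
x(Q, F) = -7 + F
M = -3 (M = (-7 + 11) - 7 = 4 - 7 = -3)
((-238 + U(-14))*(71 + M))/(-438 + Z(9, V(-3, -1))) + W = ((-238 - 14)*(71 - 3))/(-438 - 13) + 428 = (-252*68)/(-451) + 428 = -1/451*(-17136) + 428 = 17136/451 + 428 = 210164/451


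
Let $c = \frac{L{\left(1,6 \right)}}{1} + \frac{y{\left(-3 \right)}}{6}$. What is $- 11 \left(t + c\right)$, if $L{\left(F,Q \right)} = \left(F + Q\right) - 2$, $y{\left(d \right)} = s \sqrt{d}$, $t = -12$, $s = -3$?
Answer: $77 + \frac{11 i \sqrt{3}}{2} \approx 77.0 + 9.5263 i$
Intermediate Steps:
$y{\left(d \right)} = - 3 \sqrt{d}$
$L{\left(F,Q \right)} = -2 + F + Q$
$c = 5 - \frac{i \sqrt{3}}{2}$ ($c = \frac{-2 + 1 + 6}{1} + \frac{\left(-3\right) \sqrt{-3}}{6} = 5 \cdot 1 + - 3 i \sqrt{3} \cdot \frac{1}{6} = 5 + - 3 i \sqrt{3} \cdot \frac{1}{6} = 5 - \frac{i \sqrt{3}}{2} \approx 5.0 - 0.86602 i$)
$- 11 \left(t + c\right) = - 11 \left(-12 + \left(5 - \frac{i \sqrt{3}}{2}\right)\right) = - 11 \left(-7 - \frac{i \sqrt{3}}{2}\right) = 77 + \frac{11 i \sqrt{3}}{2}$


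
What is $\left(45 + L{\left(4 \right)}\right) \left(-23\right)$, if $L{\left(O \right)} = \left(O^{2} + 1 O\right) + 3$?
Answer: $-1564$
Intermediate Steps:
$L{\left(O \right)} = 3 + O + O^{2}$ ($L{\left(O \right)} = \left(O^{2} + O\right) + 3 = \left(O + O^{2}\right) + 3 = 3 + O + O^{2}$)
$\left(45 + L{\left(4 \right)}\right) \left(-23\right) = \left(45 + \left(3 + 4 + 4^{2}\right)\right) \left(-23\right) = \left(45 + \left(3 + 4 + 16\right)\right) \left(-23\right) = \left(45 + 23\right) \left(-23\right) = 68 \left(-23\right) = -1564$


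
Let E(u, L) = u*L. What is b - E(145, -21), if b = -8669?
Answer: -5624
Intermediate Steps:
E(u, L) = L*u
b - E(145, -21) = -8669 - (-21)*145 = -8669 - 1*(-3045) = -8669 + 3045 = -5624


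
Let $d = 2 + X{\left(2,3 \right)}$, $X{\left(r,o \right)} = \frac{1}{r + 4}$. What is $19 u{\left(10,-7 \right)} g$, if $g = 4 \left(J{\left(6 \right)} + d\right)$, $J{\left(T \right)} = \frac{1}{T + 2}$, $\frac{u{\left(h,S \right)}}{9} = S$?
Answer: $- \frac{21945}{2} \approx -10973.0$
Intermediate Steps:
$u{\left(h,S \right)} = 9 S$
$J{\left(T \right)} = \frac{1}{2 + T}$
$X{\left(r,o \right)} = \frac{1}{4 + r}$
$d = \frac{13}{6}$ ($d = 2 + \frac{1}{4 + 2} = 2 + \frac{1}{6} = \frac{13}{6} \approx 2.1667$)
$g = \frac{55}{6}$ ($g = 4 \left(\frac{1}{2 + 6} + \frac{13}{6}\right) = 4 \left(\frac{1}{8} + \frac{13}{6}\right) = 4 \cdot \frac{55}{24} = \frac{55}{6} \approx 9.1667$)
$19 u{\left(10,-7 \right)} g = 19 \cdot 9 \left(-7\right) \frac{55}{6} = 19 \left(-63\right) \frac{55}{6} = \left(-1197\right) \frac{55}{6} = - \frac{21945}{2}$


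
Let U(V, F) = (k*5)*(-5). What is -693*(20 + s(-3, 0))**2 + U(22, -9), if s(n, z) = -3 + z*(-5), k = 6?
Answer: -200427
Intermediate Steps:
U(V, F) = -150 (U(V, F) = (6*5)*(-5) = 30*(-5) = -150)
s(n, z) = -3 - 5*z
-693*(20 + s(-3, 0))**2 + U(22, -9) = -693*(20 + (-3 - 5*0))**2 - 150 = -693*(20 + (-3 + 0))**2 - 150 = -693*(20 - 3)**2 - 150 = -693*17**2 - 150 = -693*289 - 150 = -200277 - 150 = -200427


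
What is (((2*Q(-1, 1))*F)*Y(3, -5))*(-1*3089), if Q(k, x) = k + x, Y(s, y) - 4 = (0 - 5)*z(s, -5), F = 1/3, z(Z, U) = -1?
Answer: 0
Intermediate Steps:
F = ⅓ ≈ 0.33333
Y(s, y) = 9 (Y(s, y) = 4 + (0 - 5)*(-1) = 4 - 5*(-1) = 4 + 5 = 9)
(((2*Q(-1, 1))*F)*Y(3, -5))*(-1*3089) = (((2*(-1 + 1))*(⅓))*9)*(-1*3089) = (((2*0)*(⅓))*9)*(-3089) = ((0*(⅓))*9)*(-3089) = (0*9)*(-3089) = 0*(-3089) = 0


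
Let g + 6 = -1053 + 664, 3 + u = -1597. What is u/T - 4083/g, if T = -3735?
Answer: 3176401/295065 ≈ 10.765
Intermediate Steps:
u = -1600 (u = -3 - 1597 = -1600)
g = -395 (g = -6 + (-1053 + 664) = -6 - 389 = -395)
u/T - 4083/g = -1600/(-3735) - 4083/(-395) = -1600*(-1/3735) - 4083*(-1/395) = 320/747 + 4083/395 = 3176401/295065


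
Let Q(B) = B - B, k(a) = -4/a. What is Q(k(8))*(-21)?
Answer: 0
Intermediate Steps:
Q(B) = 0
Q(k(8))*(-21) = 0*(-21) = 0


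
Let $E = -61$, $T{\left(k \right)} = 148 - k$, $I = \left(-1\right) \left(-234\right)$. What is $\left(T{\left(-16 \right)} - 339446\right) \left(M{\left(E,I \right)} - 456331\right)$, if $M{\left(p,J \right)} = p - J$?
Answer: $154924982532$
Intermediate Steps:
$I = 234$
$\left(T{\left(-16 \right)} - 339446\right) \left(M{\left(E,I \right)} - 456331\right) = \left(\left(148 - -16\right) - 339446\right) \left(\left(-61 - 234\right) - 456331\right) = \left(\left(148 + 16\right) - 339446\right) \left(\left(-61 - 234\right) - 456331\right) = \left(164 - 339446\right) \left(-295 - 456331\right) = \left(-339282\right) \left(-456626\right) = 154924982532$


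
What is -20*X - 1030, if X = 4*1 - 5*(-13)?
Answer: -2410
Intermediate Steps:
X = 69 (X = 4 + 65 = 69)
-20*X - 1030 = -20*69 - 1030 = -1380 - 1030 = -2410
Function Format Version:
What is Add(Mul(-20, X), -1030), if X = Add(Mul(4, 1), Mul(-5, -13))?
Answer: -2410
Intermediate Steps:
X = 69 (X = Add(4, 65) = 69)
Add(Mul(-20, X), -1030) = Add(Mul(-20, 69), -1030) = Add(-1380, -1030) = -2410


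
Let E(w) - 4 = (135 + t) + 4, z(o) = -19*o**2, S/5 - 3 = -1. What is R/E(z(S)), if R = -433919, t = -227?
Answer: 433919/84 ≈ 5165.7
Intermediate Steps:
S = 10 (S = 15 + 5*(-1) = 15 - 5 = 10)
E(w) = -84 (E(w) = 4 + ((135 - 227) + 4) = 4 + (-92 + 4) = 4 - 88 = -84)
R/E(z(S)) = -433919/(-84) = -433919*(-1/84) = 433919/84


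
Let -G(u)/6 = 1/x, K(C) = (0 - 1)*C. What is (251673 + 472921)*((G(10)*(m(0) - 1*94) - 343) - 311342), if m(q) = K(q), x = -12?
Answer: -225879136808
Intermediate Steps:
K(C) = -C
m(q) = -q
G(u) = ½ (G(u) = -6/(-12) = -6*(-1/12) = ½)
(251673 + 472921)*((G(10)*(m(0) - 1*94) - 343) - 311342) = (251673 + 472921)*(((-1*0 - 1*94)/2 - 343) - 311342) = 724594*(((0 - 94)/2 - 343) - 311342) = 724594*(((½)*(-94) - 343) - 311342) = 724594*((-47 - 343) - 311342) = 724594*(-390 - 311342) = 724594*(-311732) = -225879136808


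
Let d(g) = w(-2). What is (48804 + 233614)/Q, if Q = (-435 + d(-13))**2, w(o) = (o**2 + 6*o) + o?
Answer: 282418/198025 ≈ 1.4262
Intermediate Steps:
w(o) = o**2 + 7*o
d(g) = -10 (d(g) = -2*(7 - 2) = -2*5 = -10)
Q = 198025 (Q = (-435 - 10)**2 = (-445)**2 = 198025)
(48804 + 233614)/Q = (48804 + 233614)/198025 = 282418*(1/198025) = 282418/198025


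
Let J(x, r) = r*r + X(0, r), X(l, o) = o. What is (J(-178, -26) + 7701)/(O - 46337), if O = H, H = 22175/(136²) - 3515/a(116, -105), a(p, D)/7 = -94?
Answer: -50817371584/281929368713 ≈ -0.18025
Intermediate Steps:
a(p, D) = -658 (a(p, D) = 7*(-94) = -658)
H = 39802295/6085184 (H = 22175/(136²) - 3515/(-658) = 22175/18496 - 3515*(-1/658) = 22175*(1/18496) + 3515/658 = 22175/18496 + 3515/658 = 39802295/6085184 ≈ 6.5409)
O = 39802295/6085184 ≈ 6.5409
J(x, r) = r + r² (J(x, r) = r*r + r = r² + r = r + r²)
(J(-178, -26) + 7701)/(O - 46337) = (-26*(1 - 26) + 7701)/(39802295/6085184 - 46337) = (-26*(-25) + 7701)/(-281929368713/6085184) = (650 + 7701)*(-6085184/281929368713) = 8351*(-6085184/281929368713) = -50817371584/281929368713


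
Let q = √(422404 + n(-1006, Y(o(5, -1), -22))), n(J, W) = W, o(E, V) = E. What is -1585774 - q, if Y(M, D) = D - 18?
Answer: -1585774 - 2*√105591 ≈ -1.5864e+6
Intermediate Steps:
Y(M, D) = -18 + D
q = 2*√105591 (q = √(422404 + (-18 - 22)) = √(422404 - 40) = √422364 = 2*√105591 ≈ 649.90)
-1585774 - q = -1585774 - 2*√105591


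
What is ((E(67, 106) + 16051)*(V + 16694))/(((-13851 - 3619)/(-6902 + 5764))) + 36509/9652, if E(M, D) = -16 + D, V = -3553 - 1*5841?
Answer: 129423484110903/16862044 ≈ 7.6754e+6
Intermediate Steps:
V = -9394 (V = -3553 - 5841 = -9394)
((E(67, 106) + 16051)*(V + 16694))/(((-13851 - 3619)/(-6902 + 5764))) + 36509/9652 = (((-16 + 106) + 16051)*(-9394 + 16694))/(((-13851 - 3619)/(-6902 + 5764))) + 36509/9652 = ((90 + 16051)*7300)/((-17470/(-1138))) + 36509*(1/9652) = (16141*7300)/((-17470*(-1/1138))) + 36509/9652 = 117829300/(8735/569) + 36509/9652 = 117829300*(569/8735) + 36509/9652 = 13408974340/1747 + 36509/9652 = 129423484110903/16862044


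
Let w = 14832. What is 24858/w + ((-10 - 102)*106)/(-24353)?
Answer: 6202003/2866696 ≈ 2.1635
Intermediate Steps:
24858/w + ((-10 - 102)*106)/(-24353) = 24858/14832 + ((-10 - 102)*106)/(-24353) = 24858*(1/14832) - 112*106*(-1/24353) = 1381/824 - 11872*(-1/24353) = 1381/824 + 1696/3479 = 6202003/2866696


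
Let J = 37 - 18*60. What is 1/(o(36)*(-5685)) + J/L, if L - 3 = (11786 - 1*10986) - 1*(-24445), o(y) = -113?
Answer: -223334389/5406480480 ≈ -0.041309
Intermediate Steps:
J = -1043 (J = 37 - 1080 = -1043)
L = 25248 (L = 3 + ((11786 - 1*10986) - 1*(-24445)) = 3 + ((11786 - 10986) + 24445) = 3 + (800 + 24445) = 3 + 25245 = 25248)
1/(o(36)*(-5685)) + J/L = 1/(-113*(-5685)) - 1043/25248 = -1/113*(-1/5685) - 1043*1/25248 = 1/642405 - 1043/25248 = -223334389/5406480480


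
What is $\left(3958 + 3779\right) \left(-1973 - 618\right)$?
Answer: $-20046567$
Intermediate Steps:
$\left(3958 + 3779\right) \left(-1973 - 618\right) = 7737 \left(-2591\right) = -20046567$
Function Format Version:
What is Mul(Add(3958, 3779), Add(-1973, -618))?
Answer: -20046567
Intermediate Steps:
Mul(Add(3958, 3779), Add(-1973, -618)) = Mul(7737, -2591) = -20046567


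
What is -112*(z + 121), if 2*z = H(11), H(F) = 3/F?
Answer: -149240/11 ≈ -13567.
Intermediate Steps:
z = 3/22 (z = (3/11)/2 = (3*(1/11))/2 = (½)*(3/11) = 3/22 ≈ 0.13636)
-112*(z + 121) = -112*(3/22 + 121) = -112*2665/22 = -149240/11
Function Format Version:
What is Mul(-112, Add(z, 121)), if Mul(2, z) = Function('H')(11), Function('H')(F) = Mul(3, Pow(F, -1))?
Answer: Rational(-149240, 11) ≈ -13567.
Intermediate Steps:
z = Rational(3, 22) (z = Mul(Rational(1, 2), Mul(3, Pow(11, -1))) = Mul(Rational(1, 2), Mul(3, Rational(1, 11))) = Mul(Rational(1, 2), Rational(3, 11)) = Rational(3, 22) ≈ 0.13636)
Mul(-112, Add(z, 121)) = Mul(-112, Add(Rational(3, 22), 121)) = Mul(-112, Rational(2665, 22)) = Rational(-149240, 11)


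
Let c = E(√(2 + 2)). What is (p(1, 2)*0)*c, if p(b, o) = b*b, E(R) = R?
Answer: 0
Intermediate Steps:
c = 2 (c = √(2 + 2) = √4 = 2)
p(b, o) = b²
(p(1, 2)*0)*c = (1²*0)*2 = (1*0)*2 = 0*2 = 0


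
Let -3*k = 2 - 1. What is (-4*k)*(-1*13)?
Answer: -52/3 ≈ -17.333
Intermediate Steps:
k = -⅓ (k = -(2 - 1)/3 = -⅓*1 = -⅓ ≈ -0.33333)
(-4*k)*(-1*13) = (-4*(-⅓))*(-1*13) = (4/3)*(-13) = -52/3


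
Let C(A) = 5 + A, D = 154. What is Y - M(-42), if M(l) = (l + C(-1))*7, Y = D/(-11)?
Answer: 252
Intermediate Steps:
Y = -14 (Y = 154/(-11) = 154*(-1/11) = -14)
M(l) = 28 + 7*l (M(l) = (l + (5 - 1))*7 = (l + 4)*7 = (4 + l)*7 = 28 + 7*l)
Y - M(-42) = -14 - (28 + 7*(-42)) = -14 - (28 - 294) = -14 - 1*(-266) = -14 + 266 = 252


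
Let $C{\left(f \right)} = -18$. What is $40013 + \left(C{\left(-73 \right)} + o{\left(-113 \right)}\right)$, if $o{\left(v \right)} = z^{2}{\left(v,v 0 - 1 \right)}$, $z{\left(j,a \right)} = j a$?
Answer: $52764$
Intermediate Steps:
$z{\left(j,a \right)} = a j$
$o{\left(v \right)} = v^{2}$ ($o{\left(v \right)} = \left(\left(v 0 - 1\right) v\right)^{2} = \left(\left(0 - 1\right) v\right)^{2} = \left(- v\right)^{2} = v^{2}$)
$40013 + \left(C{\left(-73 \right)} + o{\left(-113 \right)}\right) = 40013 - \left(18 - \left(-113\right)^{2}\right) = 40013 + \left(-18 + 12769\right) = 40013 + 12751 = 52764$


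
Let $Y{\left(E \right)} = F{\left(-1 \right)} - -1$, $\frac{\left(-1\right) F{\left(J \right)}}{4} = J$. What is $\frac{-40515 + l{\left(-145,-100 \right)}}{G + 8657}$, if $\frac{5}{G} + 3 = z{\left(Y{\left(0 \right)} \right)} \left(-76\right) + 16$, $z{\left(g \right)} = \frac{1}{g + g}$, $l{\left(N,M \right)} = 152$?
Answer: $- \frac{1089801}{233764} \approx -4.662$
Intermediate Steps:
$F{\left(J \right)} = - 4 J$
$Y{\left(E \right)} = 5$ ($Y{\left(E \right)} = \left(-4\right) \left(-1\right) - -1 = 4 + 1 = 5$)
$z{\left(g \right)} = \frac{1}{2 g}$
$G = \frac{25}{27}$ ($G = \frac{5}{-3 + \left(\frac{1}{2 \cdot 5} \left(-76\right) + 16\right)} = \frac{5}{-3 + \left(\frac{1}{2} \cdot \frac{1}{5} \left(-76\right) + 16\right)} = \frac{5}{-3 + \left(\frac{1}{10} \left(-76\right) + 16\right)} = \frac{5}{-3 + \left(- \frac{38}{5} + 16\right)} = \frac{5}{-3 + \frac{42}{5}} = \frac{5}{\frac{27}{5}} = 5 \cdot \frac{5}{27} = \frac{25}{27} \approx 0.92593$)
$\frac{-40515 + l{\left(-145,-100 \right)}}{G + 8657} = \frac{-40515 + 152}{\frac{25}{27} + 8657} = - \frac{40363}{\frac{233764}{27}} = \left(-40363\right) \frac{27}{233764} = - \frac{1089801}{233764}$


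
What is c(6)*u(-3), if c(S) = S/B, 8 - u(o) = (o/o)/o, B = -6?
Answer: -25/3 ≈ -8.3333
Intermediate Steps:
u(o) = 8 - 1/o (u(o) = 8 - o/o/o = 8 - 1/o)
c(S) = -S/6 (c(S) = S/(-6) = S*(-1/6) = -S/6)
c(6)*u(-3) = (-1/6*6)*(8 - 1/(-3)) = -(8 - 1*(-1/3)) = -(8 + 1/3) = -1*25/3 = -25/3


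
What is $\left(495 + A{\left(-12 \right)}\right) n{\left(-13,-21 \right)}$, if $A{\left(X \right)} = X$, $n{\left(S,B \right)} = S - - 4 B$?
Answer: $-46851$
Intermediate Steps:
$n{\left(S,B \right)} = S + 4 B$
$\left(495 + A{\left(-12 \right)}\right) n{\left(-13,-21 \right)} = \left(495 - 12\right) \left(-13 + 4 \left(-21\right)\right) = 483 \left(-13 - 84\right) = 483 \left(-97\right) = -46851$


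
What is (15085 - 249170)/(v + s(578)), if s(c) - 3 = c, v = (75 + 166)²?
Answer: -234085/58662 ≈ -3.9904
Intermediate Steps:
v = 58081 (v = 241² = 58081)
s(c) = 3 + c
(15085 - 249170)/(v + s(578)) = (15085 - 249170)/(58081 + (3 + 578)) = -234085/(58081 + 581) = -234085/58662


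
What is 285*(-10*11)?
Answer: -31350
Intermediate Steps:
285*(-10*11) = 285*(-110) = -31350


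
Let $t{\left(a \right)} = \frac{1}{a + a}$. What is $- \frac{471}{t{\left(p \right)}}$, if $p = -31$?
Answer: $29202$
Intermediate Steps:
$t{\left(a \right)} = \frac{1}{2 a}$
$- \frac{471}{t{\left(p \right)}} = - \frac{471}{\frac{1}{2} \frac{1}{-31}} = - \frac{471}{\frac{1}{2} \left(- \frac{1}{31}\right)} = - \frac{471}{- \frac{1}{62}} = \left(-471\right) \left(-62\right) = 29202$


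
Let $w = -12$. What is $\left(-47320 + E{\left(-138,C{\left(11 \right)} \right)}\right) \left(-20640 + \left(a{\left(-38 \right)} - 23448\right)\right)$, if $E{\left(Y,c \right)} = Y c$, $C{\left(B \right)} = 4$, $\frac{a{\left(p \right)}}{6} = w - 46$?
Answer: $2127240192$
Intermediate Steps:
$a{\left(p \right)} = -348$ ($a{\left(p \right)} = 6 \left(-12 - 46\right) = 6 \left(-58\right) = -348$)
$\left(-47320 + E{\left(-138,C{\left(11 \right)} \right)}\right) \left(-20640 + \left(a{\left(-38 \right)} - 23448\right)\right) = \left(-47320 - 552\right) \left(-20640 - 23796\right) = \left(-47872\right) \left(-44436\right) = 2127240192$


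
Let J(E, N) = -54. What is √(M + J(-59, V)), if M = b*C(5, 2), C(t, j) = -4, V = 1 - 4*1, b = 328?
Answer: I*√1366 ≈ 36.959*I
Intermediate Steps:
V = -3 (V = 1 - 4 = -3)
M = -1312 (M = 328*(-4) = -1312)
√(M + J(-59, V)) = √(-1312 - 54) = √(-1366) = I*√1366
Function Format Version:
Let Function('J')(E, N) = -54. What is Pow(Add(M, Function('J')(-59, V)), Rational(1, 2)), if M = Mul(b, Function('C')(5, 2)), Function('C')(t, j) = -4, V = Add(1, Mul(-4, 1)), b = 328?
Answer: Mul(I, Pow(1366, Rational(1, 2))) ≈ Mul(36.959, I)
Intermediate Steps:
V = -3 (V = Add(1, -4) = -3)
M = -1312 (M = Mul(328, -4) = -1312)
Pow(Add(M, Function('J')(-59, V)), Rational(1, 2)) = Pow(Add(-1312, -54), Rational(1, 2)) = Pow(-1366, Rational(1, 2)) = Mul(I, Pow(1366, Rational(1, 2)))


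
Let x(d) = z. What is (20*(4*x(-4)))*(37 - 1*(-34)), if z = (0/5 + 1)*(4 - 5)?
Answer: -5680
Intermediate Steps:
z = -1 (z = (0*(⅕) + 1)*(-1) = (0 + 1)*(-1) = 1*(-1) = -1)
x(d) = -1
(20*(4*x(-4)))*(37 - 1*(-34)) = (20*(4*(-1)))*(37 - 1*(-34)) = (20*(-4))*(37 + 34) = -80*71 = -5680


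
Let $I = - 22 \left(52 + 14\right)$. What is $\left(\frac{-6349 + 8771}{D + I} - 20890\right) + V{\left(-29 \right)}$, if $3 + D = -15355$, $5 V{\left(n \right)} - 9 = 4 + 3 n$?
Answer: $- \frac{35141211}{1681} \approx -20905.0$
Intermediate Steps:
$V{\left(n \right)} = \frac{13}{5} + \frac{3 n}{5}$ ($V{\left(n \right)} = \frac{9}{5} + \frac{4 + 3 n}{5} = \frac{9}{5} + \left(\frac{4}{5} + \frac{3 n}{5}\right) = \frac{13}{5} + \frac{3 n}{5}$)
$D = -15358$ ($D = -3 - 15355 = -15358$)
$I = -1452$ ($I = \left(-22\right) 66 = -1452$)
$\left(\frac{-6349 + 8771}{D + I} - 20890\right) + V{\left(-29 \right)} = \left(\frac{-6349 + 8771}{-15358 - 1452} - 20890\right) + \left(\frac{13}{5} + \frac{3}{5} \left(-29\right)\right) = \left(\frac{2422}{-16810} - 20890\right) + \left(\frac{13}{5} - \frac{87}{5}\right) = \left(2422 \left(- \frac{1}{16810}\right) - 20890\right) - \frac{74}{5} = \left(- \frac{1211}{8405} - 20890\right) - \frac{74}{5} = - \frac{175581661}{8405} - \frac{74}{5} = - \frac{35141211}{1681}$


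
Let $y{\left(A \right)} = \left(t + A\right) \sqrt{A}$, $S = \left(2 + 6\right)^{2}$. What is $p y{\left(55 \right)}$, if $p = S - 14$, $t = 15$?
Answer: $3500 \sqrt{55} \approx 25957.0$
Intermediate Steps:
$S = 64$ ($S = 8^{2} = 64$)
$y{\left(A \right)} = \sqrt{A} \left(15 + A\right)$ ($y{\left(A \right)} = \left(15 + A\right) \sqrt{A} = \sqrt{A} \left(15 + A\right)$)
$p = 50$ ($p = 64 - 14 = 50$)
$p y{\left(55 \right)} = 50 \sqrt{55} \left(15 + 55\right) = 50 \sqrt{55} \cdot 70 = 50 \cdot 70 \sqrt{55} = 3500 \sqrt{55}$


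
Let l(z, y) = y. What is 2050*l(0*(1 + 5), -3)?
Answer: -6150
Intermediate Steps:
2050*l(0*(1 + 5), -3) = 2050*(-3) = -6150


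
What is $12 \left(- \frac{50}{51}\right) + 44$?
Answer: $\frac{548}{17} \approx 32.235$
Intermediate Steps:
$12 \left(- \frac{50}{51}\right) + 44 = - \frac{200}{17} + 44 = \frac{548}{17}$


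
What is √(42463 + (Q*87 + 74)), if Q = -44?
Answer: 3*√4301 ≈ 196.75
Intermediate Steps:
√(42463 + (Q*87 + 74)) = √(42463 + (-44*87 + 74)) = √(42463 + (-3828 + 74)) = √(42463 - 3754) = √38709 = 3*√4301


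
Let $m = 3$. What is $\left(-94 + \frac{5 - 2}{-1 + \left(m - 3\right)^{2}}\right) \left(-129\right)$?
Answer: $12513$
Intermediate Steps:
$\left(-94 + \frac{5 - 2}{-1 + \left(m - 3\right)^{2}}\right) \left(-129\right) = \left(-94 + \frac{5 - 2}{-1 + \left(3 - 3\right)^{2}}\right) \left(-129\right) = \left(-94 + \frac{1}{-1 + 0^{2}} \cdot 3\right) \left(-129\right) = \left(-94 + \frac{1}{-1 + 0} \cdot 3\right) \left(-129\right) = \left(-94 + \frac{1}{-1} \cdot 3\right) \left(-129\right) = \left(-94 - 3\right) \left(-129\right) = \left(-97\right) \left(-129\right) = 12513$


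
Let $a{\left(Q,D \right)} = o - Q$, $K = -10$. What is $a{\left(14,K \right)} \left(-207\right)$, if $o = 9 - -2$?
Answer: $621$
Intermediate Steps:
$o = 11$ ($o = 9 + 2 = 11$)
$a{\left(Q,D \right)} = 11 - Q$
$a{\left(14,K \right)} \left(-207\right) = \left(11 - 14\right) \left(-207\right) = \left(-3\right) \left(-207\right) = 621$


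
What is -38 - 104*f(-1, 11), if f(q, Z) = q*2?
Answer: 170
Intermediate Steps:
f(q, Z) = 2*q
-38 - 104*f(-1, 11) = -38 - 208*(-1) = -38 - 104*(-2) = -38 + 208 = 170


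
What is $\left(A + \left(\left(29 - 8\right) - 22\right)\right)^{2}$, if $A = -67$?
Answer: $4624$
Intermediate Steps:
$\left(A + \left(\left(29 - 8\right) - 22\right)\right)^{2} = \left(-67 + \left(\left(29 - 8\right) - 22\right)\right)^{2} = \left(-67 + \left(21 - 22\right)\right)^{2} = \left(-67 - 1\right)^{2} = \left(-68\right)^{2} = 4624$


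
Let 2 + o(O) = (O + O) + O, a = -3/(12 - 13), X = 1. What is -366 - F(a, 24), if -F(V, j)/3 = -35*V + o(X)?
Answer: -678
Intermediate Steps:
a = 3 (a = -3/(-1) = -1*(-3) = 3)
o(O) = -2 + 3*O (o(O) = -2 + ((O + O) + O) = -2 + (2*O + O) = -2 + 3*O)
F(V, j) = -3 + 105*V (F(V, j) = -3*(-35*V + (-2 + 3*1)) = -3*(-35*V + (-2 + 3)) = -3*(-35*V + 1) = -3*(1 - 35*V) = -3 + 105*V)
-366 - F(a, 24) = -366 - (-3 + 105*3) = -366 - (-3 + 315) = -366 - 1*312 = -366 - 312 = -678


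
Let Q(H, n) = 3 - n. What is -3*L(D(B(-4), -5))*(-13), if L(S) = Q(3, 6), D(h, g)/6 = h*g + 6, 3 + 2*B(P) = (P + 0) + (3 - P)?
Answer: -117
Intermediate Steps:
B(P) = 0 (B(P) = -3/2 + ((P + 0) + (3 - P))/2 = -3/2 + (P + (3 - P))/2 = -3/2 + (½)*3 = -3/2 + 3/2 = 0)
D(h, g) = 36 + 6*g*h (D(h, g) = 6*(h*g + 6) = 6*(g*h + 6) = 6*(6 + g*h) = 36 + 6*g*h)
L(S) = -3 (L(S) = 3 - 1*6 = 3 - 6 = -3)
-3*L(D(B(-4), -5))*(-13) = -3*(-3)*(-13) = 9*(-13) = -117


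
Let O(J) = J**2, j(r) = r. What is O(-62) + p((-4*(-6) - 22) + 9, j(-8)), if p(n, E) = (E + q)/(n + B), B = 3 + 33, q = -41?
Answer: 180619/47 ≈ 3843.0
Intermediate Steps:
B = 36
p(n, E) = (-41 + E)/(36 + n) (p(n, E) = (E - 41)/(n + 36) = (-41 + E)/(36 + n))
O(-62) + p((-4*(-6) - 22) + 9, j(-8)) = (-62)**2 + (-41 - 8)/(36 + ((-4*(-6) - 22) + 9)) = 3844 - 49/(36 + ((24 - 22) + 9)) = 3844 - 49/(36 + (2 + 9)) = 3844 - 49/(36 + 11) = 3844 - 49/47 = 180619/47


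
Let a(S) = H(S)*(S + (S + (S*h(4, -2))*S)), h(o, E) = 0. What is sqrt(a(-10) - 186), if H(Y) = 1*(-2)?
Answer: I*sqrt(146) ≈ 12.083*I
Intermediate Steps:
H(Y) = -2
a(S) = -4*S (a(S) = -2*(S + (S + (S*0)*S)) = -2*(S + (S + 0*S)) = -2*(S + (S + 0)) = -2*(S + S) = -4*S)
sqrt(a(-10) - 186) = sqrt(-4*(-10) - 186) = sqrt(40 - 186) = sqrt(-146) = I*sqrt(146)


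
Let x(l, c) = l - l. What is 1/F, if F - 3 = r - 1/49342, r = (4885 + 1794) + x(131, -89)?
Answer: 49342/329703243 ≈ 0.00014966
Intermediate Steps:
x(l, c) = 0
r = 6679 (r = (4885 + 1794) + 0 = 6679 + 0 = 6679)
F = 329703243/49342 (F = 3 + (6679 - 1/49342) = 3 + 329555217/49342 = 329703243/49342 ≈ 6682.0)
1/F = 1/(329703243/49342) = 49342/329703243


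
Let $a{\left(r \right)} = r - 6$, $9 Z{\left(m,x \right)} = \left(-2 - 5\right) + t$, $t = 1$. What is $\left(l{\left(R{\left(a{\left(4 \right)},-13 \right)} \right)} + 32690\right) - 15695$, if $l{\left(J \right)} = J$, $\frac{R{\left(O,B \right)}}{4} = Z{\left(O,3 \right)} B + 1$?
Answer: $\frac{51101}{3} \approx 17034.0$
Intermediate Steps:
$Z{\left(m,x \right)} = - \frac{2}{3}$ ($Z{\left(m,x \right)} = \frac{\left(-2 - 5\right) + 1}{9} = \frac{-7 + 1}{9} = \frac{1}{9} \left(-6\right) = - \frac{2}{3}$)
$a{\left(r \right)} = -6 + r$ ($a{\left(r \right)} = r - 6 = -6 + r$)
$R{\left(O,B \right)} = 4 - \frac{8 B}{3}$ ($R{\left(O,B \right)} = 4 \left(- \frac{2 B}{3} + 1\right) = 4 \left(1 - \frac{2 B}{3}\right) = 4 - \frac{8 B}{3}$)
$\left(l{\left(R{\left(a{\left(4 \right)},-13 \right)} \right)} + 32690\right) - 15695 = \left(\left(4 - - \frac{104}{3}\right) + 32690\right) - 15695 = \left(\left(4 + \frac{104}{3}\right) + 32690\right) - 15695 = \left(\frac{116}{3} + 32690\right) - 15695 = \frac{98186}{3} - 15695 = \frac{51101}{3}$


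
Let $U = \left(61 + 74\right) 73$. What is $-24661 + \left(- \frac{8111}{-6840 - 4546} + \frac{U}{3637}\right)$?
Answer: $- \frac{1021092052265}{41410882} \approx -24658.0$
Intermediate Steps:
$U = 9855$ ($U = 135 \cdot 73 = 9855$)
$-24661 + \left(- \frac{8111}{-6840 - 4546} + \frac{U}{3637}\right) = -24661 + \left(- \frac{8111}{-6840 - 4546} + \frac{9855}{3637}\right) = -24661 + \left(- \frac{8111}{-11386} + 9855 \cdot \frac{1}{3637}\right) = -24661 + \left(\left(-8111\right) \left(- \frac{1}{11386}\right) + \frac{9855}{3637}\right) = -24661 + \left(\frac{8111}{11386} + \frac{9855}{3637}\right) = -24661 + \frac{141708737}{41410882} = - \frac{1021092052265}{41410882}$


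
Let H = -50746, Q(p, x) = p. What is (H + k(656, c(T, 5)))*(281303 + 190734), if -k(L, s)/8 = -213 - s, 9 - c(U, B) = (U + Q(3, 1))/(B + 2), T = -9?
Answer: -161786905454/7 ≈ -2.3112e+10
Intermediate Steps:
c(U, B) = 9 - (3 + U)/(2 + B) (c(U, B) = 9 - (U + 3)/(B + 2) = 9 - (3 + U)/(2 + B))
k(L, s) = 1704 + 8*s (k(L, s) = -8*(-213 - s) = 1704 + 8*s)
(H + k(656, c(T, 5)))*(281303 + 190734) = (-50746 + (1704 + 8*((15 - 1*(-9) + 9*5)/(2 + 5))))*(281303 + 190734) = (-50746 + (1704 + 8*((15 + 9 + 45)/7)))*472037 = (-50746 + (1704 + 8*((⅐)*69)))*472037 = (-50746 + (1704 + 8*(69/7)))*472037 = (-50746 + (1704 + 552/7))*472037 = (-50746 + 12480/7)*472037 = -342742/7*472037 = -161786905454/7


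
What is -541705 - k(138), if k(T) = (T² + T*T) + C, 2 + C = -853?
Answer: -578938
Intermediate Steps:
C = -855 (C = -2 - 853 = -855)
k(T) = -855 + 2*T² (k(T) = (T² + T*T) - 855 = (T² + T²) - 855 = 2*T² - 855 = -855 + 2*T²)
-541705 - k(138) = -541705 - (-855 + 2*138²) = -541705 - (-855 + 2*19044) = -541705 - (-855 + 38088) = -541705 - 1*37233 = -541705 - 37233 = -578938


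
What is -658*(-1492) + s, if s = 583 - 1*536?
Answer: 981783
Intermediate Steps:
s = 47 (s = 583 - 536 = 47)
-658*(-1492) + s = -658*(-1492) + 47 = 981736 + 47 = 981783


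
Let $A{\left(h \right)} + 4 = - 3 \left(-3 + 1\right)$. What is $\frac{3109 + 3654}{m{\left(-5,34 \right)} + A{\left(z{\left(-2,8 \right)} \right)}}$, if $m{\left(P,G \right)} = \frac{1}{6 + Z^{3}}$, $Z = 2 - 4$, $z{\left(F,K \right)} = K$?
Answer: $\frac{13526}{3} \approx 4508.7$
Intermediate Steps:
$Z = -2$ ($Z = 2 - 4 = -2$)
$m{\left(P,G \right)} = - \frac{1}{2}$ ($m{\left(P,G \right)} = \frac{1}{6 + \left(-2\right)^{3}} = \frac{1}{6 - 8} = \frac{1}{-2} = - \frac{1}{2}$)
$A{\left(h \right)} = 2$ ($A{\left(h \right)} = -4 - 3 \left(-3 + 1\right) = -4 - -6 = -4 + 6 = 2$)
$\frac{3109 + 3654}{m{\left(-5,34 \right)} + A{\left(z{\left(-2,8 \right)} \right)}} = \frac{3109 + 3654}{- \frac{1}{2} + 2} = \frac{6763}{\frac{3}{2}} = 6763 \cdot \frac{2}{3} = \frac{13526}{3}$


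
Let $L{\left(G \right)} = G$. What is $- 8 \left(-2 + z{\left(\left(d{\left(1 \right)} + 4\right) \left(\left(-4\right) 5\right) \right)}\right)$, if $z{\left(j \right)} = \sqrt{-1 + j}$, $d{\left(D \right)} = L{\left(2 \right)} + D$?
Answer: $16 - 8 i \sqrt{141} \approx 16.0 - 94.995 i$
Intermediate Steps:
$d{\left(D \right)} = 2 + D$
$- 8 \left(-2 + z{\left(\left(d{\left(1 \right)} + 4\right) \left(\left(-4\right) 5\right) \right)}\right) = - 8 \left(-2 + \sqrt{-1 + \left(\left(2 + 1\right) + 4\right) \left(\left(-4\right) 5\right)}\right) = - 8 \left(-2 + \sqrt{-1 + \left(3 + 4\right) \left(-20\right)}\right) = - 8 \left(-2 + \sqrt{-1 + 7 \left(-20\right)}\right) = - 8 \left(-2 + \sqrt{-1 - 140}\right) = - 8 \left(-2 + \sqrt{-141}\right) = - 8 \left(-2 + i \sqrt{141}\right) = 16 - 8 i \sqrt{141}$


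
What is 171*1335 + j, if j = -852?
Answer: 227433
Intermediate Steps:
171*1335 + j = 171*1335 - 852 = 228285 - 852 = 227433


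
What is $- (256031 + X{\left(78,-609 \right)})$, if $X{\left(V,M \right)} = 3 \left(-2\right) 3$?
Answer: $-256013$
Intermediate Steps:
$X{\left(V,M \right)} = -18$ ($X{\left(V,M \right)} = \left(-6\right) 3 = -18$)
$- (256031 + X{\left(78,-609 \right)}) = - (256031 - 18) = \left(-1\right) 256013 = -256013$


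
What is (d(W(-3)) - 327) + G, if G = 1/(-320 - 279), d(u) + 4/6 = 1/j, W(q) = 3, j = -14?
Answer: -8245277/25158 ≈ -327.74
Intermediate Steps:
d(u) = -31/42 (d(u) = -⅔ + 1/(-14) = -⅔ - 1/14 = -31/42)
G = -1/599 (G = 1/(-599) = -1/599 ≈ -0.0016694)
(d(W(-3)) - 327) + G = (-31/42 - 327) - 1/599 = -13765/42 - 1/599 = -8245277/25158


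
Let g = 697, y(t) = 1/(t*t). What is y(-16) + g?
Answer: 178433/256 ≈ 697.00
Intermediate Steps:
y(t) = t⁻²
y(-16) + g = (-16)⁻² + 697 = 1/256 + 697 = 178433/256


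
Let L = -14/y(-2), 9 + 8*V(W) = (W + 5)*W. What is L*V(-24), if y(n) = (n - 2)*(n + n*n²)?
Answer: -3129/160 ≈ -19.556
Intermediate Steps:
V(W) = -9/8 + W*(5 + W)/8 (V(W) = -9/8 + ((W + 5)*W)/8 = -9/8 + ((5 + W)*W)/8 = -9/8 + (W*(5 + W))/8 = -9/8 + W*(5 + W)/8)
y(n) = (-2 + n)*(n + n³)
L = -7/20 (L = -14*(-1/(2*(-2 - 2 + (-2)³ - 2*(-2)²))) = -14*(-1/(2*(-2 - 2 - 8 - 2*4))) = -14*(-1/(2*(-2 - 2 - 8 - 8))) = -14/((-2*(-20))) = -14/40 = -14*1/40 = -7/20 ≈ -0.35000)
L*V(-24) = -7*(-9/8 + (⅛)*(-24)² + (5/8)*(-24))/20 = -7*(-9/8 + (⅛)*576 - 15)/20 = -7*(-9/8 + 72 - 15)/20 = -7/20*447/8 = -3129/160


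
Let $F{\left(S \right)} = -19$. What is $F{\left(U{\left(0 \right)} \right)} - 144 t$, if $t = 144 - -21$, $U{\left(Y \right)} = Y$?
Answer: $-23779$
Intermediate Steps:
$t = 165$ ($t = 144 + 21 = 165$)
$F{\left(U{\left(0 \right)} \right)} - 144 t = -19 - 23760 = -23779$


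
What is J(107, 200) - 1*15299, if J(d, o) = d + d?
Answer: -15085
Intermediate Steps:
J(d, o) = 2*d
J(107, 200) - 1*15299 = 2*107 - 1*15299 = 214 - 15299 = -15085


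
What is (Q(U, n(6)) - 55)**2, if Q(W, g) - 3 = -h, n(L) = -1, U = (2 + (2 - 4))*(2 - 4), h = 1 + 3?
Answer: 3136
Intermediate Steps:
h = 4
U = 0 (U = (2 - 2)*(-2) = 0*(-2) = 0)
Q(W, g) = -1 (Q(W, g) = 3 - 1*4 = 3 - 4 = -1)
(Q(U, n(6)) - 55)**2 = (-1 - 55)**2 = (-56)**2 = 3136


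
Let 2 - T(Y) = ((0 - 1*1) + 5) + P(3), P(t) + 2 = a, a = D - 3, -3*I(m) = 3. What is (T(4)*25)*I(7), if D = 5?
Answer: 50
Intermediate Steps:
I(m) = -1 (I(m) = -⅓*3 = -1)
a = 2 (a = 5 - 3 = 2)
P(t) = 0 (P(t) = -2 + 2 = 0)
T(Y) = -2 (T(Y) = 2 - (((0 - 1*1) + 5) + 0) = 2 - (((0 - 1) + 5) + 0) = 2 - ((-1 + 5) + 0) = 2 - (4 + 0) = 2 - 1*4 = 2 - 4 = -2)
(T(4)*25)*I(7) = -2*25*(-1) = -50*(-1) = 50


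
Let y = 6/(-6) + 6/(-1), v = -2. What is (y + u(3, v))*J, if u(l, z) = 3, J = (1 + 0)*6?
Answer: -24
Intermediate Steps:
J = 6 (J = 1*6 = 6)
y = -7 (y = 6*(-⅙) + 6*(-1) = -1 - 6 = -7)
(y + u(3, v))*J = (-7 + 3)*6 = -4*6 = -24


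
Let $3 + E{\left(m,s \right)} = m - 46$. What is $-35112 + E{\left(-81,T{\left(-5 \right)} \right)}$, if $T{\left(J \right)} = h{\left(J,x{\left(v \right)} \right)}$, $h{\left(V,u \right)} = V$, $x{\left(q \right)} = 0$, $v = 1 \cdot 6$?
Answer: $-35242$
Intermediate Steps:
$v = 6$
$T{\left(J \right)} = J$
$E{\left(m,s \right)} = -49 + m$ ($E{\left(m,s \right)} = -3 + \left(m - 46\right) = -3 + \left(-46 + m\right) = -49 + m$)
$-35112 + E{\left(-81,T{\left(-5 \right)} \right)} = -35112 - 130 = -35242$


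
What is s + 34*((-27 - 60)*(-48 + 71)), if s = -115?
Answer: -68149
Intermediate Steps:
s + 34*((-27 - 60)*(-48 + 71)) = -115 + 34*((-27 - 60)*(-48 + 71)) = -115 + 34*(-87*23) = -115 + 34*(-2001) = -115 - 68034 = -68149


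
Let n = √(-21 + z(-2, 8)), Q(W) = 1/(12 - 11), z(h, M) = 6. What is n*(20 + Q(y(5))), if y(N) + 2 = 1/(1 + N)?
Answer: 21*I*√15 ≈ 81.333*I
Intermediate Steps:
y(N) = -2 + 1/(1 + N)
Q(W) = 1 (Q(W) = 1/1 = 1)
n = I*√15 (n = √(-21 + 6) = √(-15) = I*√15 ≈ 3.873*I)
n*(20 + Q(y(5))) = (I*√15)*(20 + 1) = (I*√15)*21 = 21*I*√15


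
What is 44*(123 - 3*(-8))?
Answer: 6468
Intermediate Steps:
44*(123 - 3*(-8)) = 44*(123 + 24) = 44*147 = 6468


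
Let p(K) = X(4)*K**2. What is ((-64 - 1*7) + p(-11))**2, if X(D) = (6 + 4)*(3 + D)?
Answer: 70543201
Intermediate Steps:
X(D) = 30 + 10*D (X(D) = 10*(3 + D) = 30 + 10*D)
p(K) = 70*K**2 (p(K) = (30 + 10*4)*K**2 = (30 + 40)*K**2 = 70*K**2)
((-64 - 1*7) + p(-11))**2 = ((-64 - 1*7) + 70*(-11)**2)**2 = ((-64 - 7) + 70*121)**2 = (-71 + 8470)**2 = 8399**2 = 70543201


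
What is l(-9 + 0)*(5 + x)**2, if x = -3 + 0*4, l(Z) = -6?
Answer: -24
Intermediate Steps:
x = -3 (x = -3 + 0 = -3)
l(-9 + 0)*(5 + x)**2 = -6*(5 - 3)**2 = -6*2**2 = -6*4 = -24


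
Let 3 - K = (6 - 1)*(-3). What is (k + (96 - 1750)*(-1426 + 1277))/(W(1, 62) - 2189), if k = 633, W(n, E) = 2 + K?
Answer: -247079/2169 ≈ -113.91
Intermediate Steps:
K = 18 (K = 3 - (6 - 1)*(-3) = 3 - 5*(-3) = 3 - 1*(-15) = 3 + 15 = 18)
W(n, E) = 20 (W(n, E) = 2 + 18 = 20)
(k + (96 - 1750)*(-1426 + 1277))/(W(1, 62) - 2189) = (633 + (96 - 1750)*(-1426 + 1277))/(20 - 2189) = (633 - 1654*(-149))/(-2169) = (633 + 246446)*(-1/2169) = 247079*(-1/2169) = -247079/2169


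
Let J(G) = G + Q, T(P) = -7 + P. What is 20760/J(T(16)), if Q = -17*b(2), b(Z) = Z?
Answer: -4152/5 ≈ -830.40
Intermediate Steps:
Q = -34 (Q = -17*2 = -34)
J(G) = -34 + G (J(G) = G - 34 = -34 + G)
20760/J(T(16)) = 20760/(-34 + (-7 + 16)) = 20760/(-34 + 9) = 20760/(-25) = 20760*(-1/25) = -4152/5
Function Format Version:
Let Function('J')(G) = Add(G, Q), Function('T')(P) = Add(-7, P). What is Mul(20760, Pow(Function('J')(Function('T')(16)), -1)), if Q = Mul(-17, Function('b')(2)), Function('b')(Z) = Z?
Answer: Rational(-4152, 5) ≈ -830.40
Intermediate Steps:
Q = -34 (Q = Mul(-17, 2) = -34)
Function('J')(G) = Add(-34, G) (Function('J')(G) = Add(G, -34) = Add(-34, G))
Mul(20760, Pow(Function('J')(Function('T')(16)), -1)) = Mul(20760, Pow(Add(-34, Add(-7, 16)), -1)) = Mul(20760, Pow(Add(-34, 9), -1)) = Mul(20760, Pow(-25, -1)) = Mul(20760, Rational(-1, 25)) = Rational(-4152, 5)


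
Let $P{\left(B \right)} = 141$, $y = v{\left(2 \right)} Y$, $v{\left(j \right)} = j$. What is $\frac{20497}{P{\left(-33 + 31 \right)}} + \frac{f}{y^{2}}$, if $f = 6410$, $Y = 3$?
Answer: $\frac{273617}{846} \approx 323.42$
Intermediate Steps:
$y = 6$ ($y = 2 \cdot 3 = 6$)
$\frac{20497}{P{\left(-33 + 31 \right)}} + \frac{f}{y^{2}} = \frac{20497}{141} + \frac{6410}{6^{2}} = 20497 \cdot \frac{1}{141} + \frac{6410}{36} = \frac{20497}{141} + 6410 \cdot \frac{1}{36} = \frac{20497}{141} + \frac{3205}{18} = \frac{273617}{846}$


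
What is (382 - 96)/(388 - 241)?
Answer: 286/147 ≈ 1.9456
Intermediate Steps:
(382 - 96)/(388 - 241) = 286/147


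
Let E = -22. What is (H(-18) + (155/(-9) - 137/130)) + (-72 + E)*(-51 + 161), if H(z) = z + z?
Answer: -12161303/1170 ≈ -10394.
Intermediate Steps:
H(z) = 2*z
(H(-18) + (155/(-9) - 137/130)) + (-72 + E)*(-51 + 161) = (2*(-18) + (155/(-9) - 137/130)) + (-72 - 22)*(-51 + 161) = (-36 + (155*(-1/9) - 137*1/130)) - 94*110 = (-36 + (-155/9 - 137/130)) - 10340 = (-36 - 21383/1170) - 10340 = -63503/1170 - 10340 = -12161303/1170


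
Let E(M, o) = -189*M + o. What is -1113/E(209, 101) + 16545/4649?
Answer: 657047337/183170600 ≈ 3.5871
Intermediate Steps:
E(M, o) = o - 189*M
-1113/E(209, 101) + 16545/4649 = -1113/(101 - 189*209) + 16545/4649 = -1113/(101 - 39501) + 16545*(1/4649) = -1113/(-39400) + 16545/4649 = -1113*(-1/39400) + 16545/4649 = 1113/39400 + 16545/4649 = 657047337/183170600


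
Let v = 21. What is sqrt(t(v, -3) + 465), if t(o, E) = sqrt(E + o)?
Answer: sqrt(465 + 3*sqrt(2)) ≈ 21.662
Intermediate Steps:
sqrt(t(v, -3) + 465) = sqrt(sqrt(-3 + 21) + 465) = sqrt(sqrt(18) + 465) = sqrt(3*sqrt(2) + 465) = sqrt(465 + 3*sqrt(2))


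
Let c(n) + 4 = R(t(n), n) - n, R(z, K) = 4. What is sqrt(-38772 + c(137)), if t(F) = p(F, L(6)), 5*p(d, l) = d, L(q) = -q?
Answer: I*sqrt(38909) ≈ 197.25*I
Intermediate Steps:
p(d, l) = d/5
t(F) = F/5
c(n) = -n (c(n) = -4 + (4 - n) = -n)
sqrt(-38772 + c(137)) = sqrt(-38772 - 1*137) = sqrt(-38772 - 137) = sqrt(-38909) = I*sqrt(38909)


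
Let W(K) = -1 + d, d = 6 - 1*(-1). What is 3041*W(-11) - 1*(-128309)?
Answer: 146555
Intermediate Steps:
d = 7 (d = 6 + 1 = 7)
W(K) = 6 (W(K) = -1 + 7 = 6)
3041*W(-11) - 1*(-128309) = 3041*6 - 1*(-128309) = 18246 + 128309 = 146555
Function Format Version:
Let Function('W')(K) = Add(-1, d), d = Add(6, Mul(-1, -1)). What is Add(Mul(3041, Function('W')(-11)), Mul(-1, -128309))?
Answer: 146555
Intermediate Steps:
d = 7 (d = Add(6, 1) = 7)
Function('W')(K) = 6 (Function('W')(K) = Add(-1, 7) = 6)
Add(Mul(3041, Function('W')(-11)), Mul(-1, -128309)) = Add(Mul(3041, 6), Mul(-1, -128309)) = Add(18246, 128309) = 146555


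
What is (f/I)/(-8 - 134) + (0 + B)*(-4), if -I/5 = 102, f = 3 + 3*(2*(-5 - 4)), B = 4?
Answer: -22721/1420 ≈ -16.001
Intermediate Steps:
f = -51 (f = 3 + 3*(2*(-9)) = 3 + 3*(-18) = 3 - 54 = -51)
I = -510 (I = -5*102 = -510)
(f/I)/(-8 - 134) + (0 + B)*(-4) = (-51/(-510))/(-8 - 134) + (0 + 4)*(-4) = -51*(-1/510)/(-142) + 4*(-4) = (⅒)*(-1/142) - 16 = -1/1420 - 16 = -22721/1420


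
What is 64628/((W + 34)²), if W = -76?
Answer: 16157/441 ≈ 36.637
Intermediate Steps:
64628/((W + 34)²) = 64628/((-76 + 34)²) = 64628/((-42)²) = 64628/1764 = 64628*(1/1764) = 16157/441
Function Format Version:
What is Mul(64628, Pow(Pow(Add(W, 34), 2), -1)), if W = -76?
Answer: Rational(16157, 441) ≈ 36.637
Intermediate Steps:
Mul(64628, Pow(Pow(Add(W, 34), 2), -1)) = Mul(64628, Pow(Pow(Add(-76, 34), 2), -1)) = Mul(64628, Pow(Pow(-42, 2), -1)) = Mul(64628, Pow(1764, -1)) = Mul(64628, Rational(1, 1764)) = Rational(16157, 441)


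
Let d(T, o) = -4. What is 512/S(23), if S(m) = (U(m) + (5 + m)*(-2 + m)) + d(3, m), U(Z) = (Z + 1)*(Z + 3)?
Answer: 64/151 ≈ 0.42384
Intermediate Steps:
U(Z) = (1 + Z)*(3 + Z)
S(m) = -1 + m² + 4*m + (-2 + m)*(5 + m) (S(m) = ((3 + m² + 4*m) + (5 + m)*(-2 + m)) - 4 = ((3 + m² + 4*m) + (-2 + m)*(5 + m)) - 4 = (3 + m² + 4*m + (-2 + m)*(5 + m)) - 4 = -1 + m² + 4*m + (-2 + m)*(5 + m))
512/S(23) = 512/(-11 + 2*23² + 7*23) = 512/(-11 + 2*529 + 161) = 512/(-11 + 1058 + 161) = 512/1208 = 512*(1/1208) = 64/151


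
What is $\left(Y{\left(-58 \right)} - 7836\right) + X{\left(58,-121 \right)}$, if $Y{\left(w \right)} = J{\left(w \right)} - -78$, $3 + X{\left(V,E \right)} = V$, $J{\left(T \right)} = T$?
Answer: $-7761$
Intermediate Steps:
$X{\left(V,E \right)} = -3 + V$
$Y{\left(w \right)} = 78 + w$ ($Y{\left(w \right)} = w - -78 = w + 78 = 78 + w$)
$\left(Y{\left(-58 \right)} - 7836\right) + X{\left(58,-121 \right)} = \left(\left(78 - 58\right) - 7836\right) + \left(-3 + 58\right) = \left(20 + \left(-7956 + 120\right)\right) + 55 = \left(20 - 7836\right) + 55 = -7816 + 55 = -7761$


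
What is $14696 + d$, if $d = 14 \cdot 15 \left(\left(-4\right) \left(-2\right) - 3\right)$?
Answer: $15746$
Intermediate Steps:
$d = 1050$ ($d = 210 \left(8 - 3\right) = 210 \cdot 5 = 1050$)
$14696 + d = 14696 + 1050 = 15746$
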